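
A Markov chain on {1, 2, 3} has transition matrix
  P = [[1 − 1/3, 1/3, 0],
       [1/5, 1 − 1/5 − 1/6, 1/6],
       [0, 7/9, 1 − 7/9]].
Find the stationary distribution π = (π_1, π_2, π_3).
π = (42/127, 70/127, 15/127)

This is a birth-death chain on three states, which satisfies detailed balance: π_1 · P_{12} = π_2 · P_{21} and π_2 · P_{23} = π_3 · P_{32}.
From π_1 · 1/3 = π_2 · 1/5: π_2/π_1 = (1/3)/(1/5) = 5/3.
From π_2 · 1/6 = π_3 · 7/9: π_3/π_2 = (1/6)/(7/9) = 3/14.
Take π_1 proportional to 1; then unnormalized π = (1, 5/3, 5/14). Normalize by dividing by the sum 127/42:
  π = (42/127, 70/127, 15/127).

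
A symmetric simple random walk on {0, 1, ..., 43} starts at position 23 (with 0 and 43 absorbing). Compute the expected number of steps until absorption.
E[τ | X_0 = 23] = 460

Let v_k = E[τ | X_0 = k]. Boundary: v_0 = v_43 = 0. Recurrence: v_k = 1 + (v_{k-1} + v_{k+1})/2 for 1 ≤ k ≤ 42. The particular solution to v_k − (v_{k-1} + v_{k+1})/2 = 1 is v_k = −k^2. Adding homogeneous solution A + B k and matching boundaries gives v_k = k (43 − k). Substituting k = 23: v_23 = 23 · 20 = 460.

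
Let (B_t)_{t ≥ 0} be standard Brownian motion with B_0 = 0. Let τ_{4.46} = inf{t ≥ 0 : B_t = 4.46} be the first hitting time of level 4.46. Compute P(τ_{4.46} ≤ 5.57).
P(τ_{4.46} ≤ 5.57) = 2(1 − Φ(4.46/√5.57)) = 2(1 − Φ(1.8898)) ≈ 0.0588

By the reflection principle for standard BM, P(τ_b ≤ t) = 2 · P(B_t ≥ b). Since B_t ~ N(0, t), P(B_t ≥ 4.46) = 1 − Φ(4.46/√t) = 1 − Φ(4.46/√5.57) = 1 − Φ(1.8898) ≈ 0.02939. Doubling: P(τ_{4.46} ≤ 5.57) ≈ 2 · 0.02939 = 0.05878 ≈ 0.0588.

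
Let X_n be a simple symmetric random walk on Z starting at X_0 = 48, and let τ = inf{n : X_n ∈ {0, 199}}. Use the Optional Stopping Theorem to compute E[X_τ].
E[X_τ] = 48

X_n is a martingale and τ is a bounded-mean stopping time (indeed τ is finite a.s. with bounded expectation since the walk is in a bounded region). By the OST, E[X_τ] = E[X_0] = 48. Equivalently: E[X_τ] = 199 · P(hit 199 first) + 0 · P(hit 0 first) = 199 · (48/199) = 48.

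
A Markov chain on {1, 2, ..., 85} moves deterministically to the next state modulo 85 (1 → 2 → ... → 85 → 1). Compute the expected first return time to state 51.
E[T_51 | X_0 = 51] = 85

The chain cycles deterministically, so starting at state 51 it returns in exactly 85 steps. Equivalently, the stationary distribution is uniform π_j = 1/85 for every state j, so by Kac's formula E[T_51] = 1/π_51 = 85.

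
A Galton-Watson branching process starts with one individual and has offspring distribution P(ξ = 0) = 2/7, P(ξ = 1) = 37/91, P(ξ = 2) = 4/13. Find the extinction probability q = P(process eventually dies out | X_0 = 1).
q = 13/14

The pgf is f(s) = 2/7 + 37/91·s + 4/13·s². The extinction probability q is the smallest fixed point of f in [0, 1]. Setting s = f(s):
  4/13·s² + (37/91 − 1)·s + 2/7 = 0
  4/13·s² − (2/7 + 4/13)·s + 2/7 = 0
which factors as (s − 1)·(4/13·s − 2/7) = 0, giving roots s = 1 and s = (2/7)/(4/13) = 13/14.
Mean offspring μ = 37/91 + 2·4/13 = 93/91 > 1 (supercritical), so q < 1. The extinction probability is the smaller root: q = (2/7)/(4/13) = 13/14.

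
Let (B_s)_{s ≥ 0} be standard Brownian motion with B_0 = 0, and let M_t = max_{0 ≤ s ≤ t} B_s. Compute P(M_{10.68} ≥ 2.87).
P(M_{10.68} ≥ 2.87) = 2·P(B_{10.68} ≥ 2.87) = 2(1 − Φ(2.87/√10.68)) ≈ 0.3798

By the reflection principle for Brownian motion, P(M_t ≥ a) = 2 · P(B_t ≥ a) for a ≥ 0. Since B_t ~ N(0, t), P(B_t ≥ 2.87) = 1 − Φ(2.87/√t) = 1 − Φ(2.87/√10.68) = 1 − Φ(0.8782). So
  P(M_{10.68} ≥ 2.87) = 2(1 − Φ(0.8782)) ≈ 0.3798.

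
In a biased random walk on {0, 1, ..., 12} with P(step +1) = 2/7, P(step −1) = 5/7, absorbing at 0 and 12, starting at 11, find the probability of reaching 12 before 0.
P(hit 12 before 0) = (1 − (5/2)^11) / (1 − (5/2)^12) = 32550718/81378843

Let u_k denote P(reach 12 before 0 | start at k). Boundary: u_0 = 0, u_12 = 1. Recurrence: u_k = 2/7·u_{k+1} + 5/7·u_{k-1} for 1 ≤ k ≤ 11. Try u_k = A + B·r^k with r = q/p = (5/7)/(2/7) = 5/2. Substitution satisfies the recurrence; boundary conditions give:
  u_k = (1 − r^k) / (1 − r^N) = (1 − (5/2)^11) / (1 − (5/2)^12) = 32550718/81378843.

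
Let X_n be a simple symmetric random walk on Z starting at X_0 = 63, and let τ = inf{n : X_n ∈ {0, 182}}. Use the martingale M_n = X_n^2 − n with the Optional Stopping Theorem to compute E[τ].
E[τ] = 7497

M_n = X_n^2 − n is a martingale (since E[X_{n+1}^2 | F_n] = X_n^2 + 1). By OST (τ has finite mean in a bounded region), E[M_τ] = E[M_0] = X_0^2 − 0 = 63^2 = 3969. Also E[M_τ] = E[X_τ^2] − E[τ]. The walk exits at 0 or 182, with P(hit 182 first) = 63/182, so E[X_τ^2] = 182^2 · 63/182 + 0 = 11466. Thus E[τ] = E[X_τ^2] − E[M_τ] = 11466 − 3969 = 7497 = 63(182 − 63) = 7497.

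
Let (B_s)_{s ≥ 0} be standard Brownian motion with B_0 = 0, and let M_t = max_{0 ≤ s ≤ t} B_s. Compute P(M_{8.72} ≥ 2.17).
P(M_{8.72} ≥ 2.17) = 2·P(B_{8.72} ≥ 2.17) = 2(1 − Φ(2.17/√8.72)) ≈ 0.4624

By the reflection principle for Brownian motion, P(M_t ≥ a) = 2 · P(B_t ≥ a) for a ≥ 0. Since B_t ~ N(0, t), P(B_t ≥ 2.17) = 1 − Φ(2.17/√t) = 1 − Φ(2.17/√8.72) = 1 − Φ(0.7349). So
  P(M_{8.72} ≥ 2.17) = 2(1 − Φ(0.7349)) ≈ 0.4624.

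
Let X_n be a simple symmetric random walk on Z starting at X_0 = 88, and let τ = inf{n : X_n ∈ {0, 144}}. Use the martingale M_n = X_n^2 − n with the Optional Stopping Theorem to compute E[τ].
E[τ] = 4928

M_n = X_n^2 − n is a martingale (since E[X_{n+1}^2 | F_n] = X_n^2 + 1). By OST (τ has finite mean in a bounded region), E[M_τ] = E[M_0] = X_0^2 − 0 = 88^2 = 7744. Also E[M_τ] = E[X_τ^2] − E[τ]. The walk exits at 0 or 144, with P(hit 144 first) = 88/144, so E[X_τ^2] = 144^2 · 88/144 + 0 = 12672. Thus E[τ] = E[X_τ^2] − E[M_τ] = 12672 − 7744 = 4928 = 88(144 − 88) = 4928.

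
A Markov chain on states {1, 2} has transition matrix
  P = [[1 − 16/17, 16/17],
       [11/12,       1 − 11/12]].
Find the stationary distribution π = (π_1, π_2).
π_1 = 187/379, π_2 = 192/379

Solve πP = π with π_1 + π_2 = 1. From πP = π: π_1 · (1 − 16/17) + π_2 · 11/12 = π_1 ⇒ π_2 · 11/12 = π_1 · 16/17 ⇒ π_2/π_1 = (16/17)/(11/12) = 192/187. Together with π_1 + π_2 = 1:
  π_1 = (11/12)/(16/17 + 11/12) = (11/12)/(379/204) = 187/379,
  π_2 = (16/17)/(16/17 + 11/12) = (16/17)/(379/204) = 192/379.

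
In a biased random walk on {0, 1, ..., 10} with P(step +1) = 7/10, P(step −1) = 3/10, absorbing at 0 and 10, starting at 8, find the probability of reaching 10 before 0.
P(hit 10 before 0) = (1 − (3/7)^8) / (1 − (3/7)^10) = 7053844/7060405

Let u_k denote P(reach 10 before 0 | start at k). Boundary: u_0 = 0, u_10 = 1. Recurrence: u_k = 7/10·u_{k+1} + 3/10·u_{k-1} for 1 ≤ k ≤ 9. Try u_k = A + B·r^k with r = q/p = (3/10)/(7/10) = 3/7. Substitution satisfies the recurrence; boundary conditions give:
  u_k = (1 − r^k) / (1 − r^N) = (1 − (3/7)^8) / (1 − (3/7)^10) = 7053844/7060405.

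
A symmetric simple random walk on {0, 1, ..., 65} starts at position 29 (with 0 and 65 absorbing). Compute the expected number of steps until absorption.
E[τ | X_0 = 29] = 1044

Let v_k = E[τ | X_0 = k]. Boundary: v_0 = v_65 = 0. Recurrence: v_k = 1 + (v_{k-1} + v_{k+1})/2 for 1 ≤ k ≤ 64. The particular solution to v_k − (v_{k-1} + v_{k+1})/2 = 1 is v_k = −k^2. Adding homogeneous solution A + B k and matching boundaries gives v_k = k (65 − k). Substituting k = 29: v_29 = 29 · 36 = 1044.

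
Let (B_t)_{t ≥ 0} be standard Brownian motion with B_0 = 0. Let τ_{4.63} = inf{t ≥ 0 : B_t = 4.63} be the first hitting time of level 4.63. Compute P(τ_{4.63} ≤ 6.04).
P(τ_{4.63} ≤ 6.04) = 2(1 − Φ(4.63/√6.04)) = 2(1 − Φ(1.8839)) ≈ 0.0596

By the reflection principle for standard BM, P(τ_b ≤ t) = 2 · P(B_t ≥ b). Since B_t ~ N(0, t), P(B_t ≥ 4.63) = 1 − Φ(4.63/√t) = 1 − Φ(4.63/√6.04) = 1 − Φ(1.8839) ≈ 0.02979. Doubling: P(τ_{4.63} ≤ 6.04) ≈ 2 · 0.02979 = 0.05958 ≈ 0.0596.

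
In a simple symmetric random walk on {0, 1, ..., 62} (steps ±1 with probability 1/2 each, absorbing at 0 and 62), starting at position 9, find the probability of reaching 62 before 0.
P(hit 62 before 0) = 9/62

Let u_k = P(hit 62 before 0 | start at k). Then u_0 = 0, u_62 = 1, and u_k = u_{k-1}/2 + u_{k+1}/2 for 1 ≤ k ≤ 61. This harmonic recurrence is solved by u_k = k/62, giving u_9 = 9/62.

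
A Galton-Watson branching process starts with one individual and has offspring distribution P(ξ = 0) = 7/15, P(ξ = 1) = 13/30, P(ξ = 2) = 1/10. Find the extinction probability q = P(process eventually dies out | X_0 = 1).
q = 1

Mean offspring μ = 0·7/15 + 1·13/30 + 2·1/10 = 19/30 ≤ 1. For μ ≤ 1 with offspring not concentrated at 1, the Galton-Watson process goes extinct almost surely, so q = 1.
(Algebraic check: The pgf is f(s) = 7/15 + 13/30·s + 1/10·s². The extinction probability q is the smallest fixed point of f in [0, 1]. Setting s = f(s):
  1/10·s² + (13/30 − 1)·s + 7/15 = 0
  1/10·s² − (7/15 + 1/10)·s + 7/15 = 0
which factors as (s − 1)·(1/10·s − 7/15) = 0, giving roots s = 1 and s = (7/15)/(1/10) = 14/3. Since 14/3 ≥ 1, the smallest root in [0, 1] is s = 1.)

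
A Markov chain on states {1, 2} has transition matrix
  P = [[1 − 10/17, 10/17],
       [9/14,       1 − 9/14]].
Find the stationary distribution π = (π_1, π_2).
π_1 = 153/293, π_2 = 140/293

Solve πP = π with π_1 + π_2 = 1. From πP = π: π_1 · (1 − 10/17) + π_2 · 9/14 = π_1 ⇒ π_2 · 9/14 = π_1 · 10/17 ⇒ π_2/π_1 = (10/17)/(9/14) = 140/153. Together with π_1 + π_2 = 1:
  π_1 = (9/14)/(10/17 + 9/14) = (9/14)/(293/238) = 153/293,
  π_2 = (10/17)/(10/17 + 9/14) = (10/17)/(293/238) = 140/293.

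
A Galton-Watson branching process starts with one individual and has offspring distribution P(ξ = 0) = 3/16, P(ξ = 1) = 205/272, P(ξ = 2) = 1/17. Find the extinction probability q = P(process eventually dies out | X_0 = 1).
q = 1

Mean offspring μ = 0·3/16 + 1·205/272 + 2·1/17 = 237/272 ≤ 1. For μ ≤ 1 with offspring not concentrated at 1, the Galton-Watson process goes extinct almost surely, so q = 1.
(Algebraic check: The pgf is f(s) = 3/16 + 205/272·s + 1/17·s². The extinction probability q is the smallest fixed point of f in [0, 1]. Setting s = f(s):
  1/17·s² + (205/272 − 1)·s + 3/16 = 0
  1/17·s² − (3/16 + 1/17)·s + 3/16 = 0
which factors as (s − 1)·(1/17·s − 3/16) = 0, giving roots s = 1 and s = (3/16)/(1/17) = 51/16. Since 51/16 ≥ 1, the smallest root in [0, 1] is s = 1.)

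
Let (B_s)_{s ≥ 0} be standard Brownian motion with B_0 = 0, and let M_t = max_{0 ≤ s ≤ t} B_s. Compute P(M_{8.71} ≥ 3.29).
P(M_{8.71} ≥ 3.29) = 2·P(B_{8.71} ≥ 3.29) = 2(1 − Φ(3.29/√8.71)) ≈ 0.2649

By the reflection principle for Brownian motion, P(M_t ≥ a) = 2 · P(B_t ≥ a) for a ≥ 0. Since B_t ~ N(0, t), P(B_t ≥ 3.29) = 1 − Φ(3.29/√t) = 1 − Φ(3.29/√8.71) = 1 − Φ(1.1148). So
  P(M_{8.71} ≥ 3.29) = 2(1 − Φ(1.1148)) ≈ 0.2649.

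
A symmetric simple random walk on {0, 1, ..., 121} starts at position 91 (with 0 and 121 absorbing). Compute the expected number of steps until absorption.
E[τ | X_0 = 91] = 2730

Let v_k = E[τ | X_0 = k]. Boundary: v_0 = v_121 = 0. Recurrence: v_k = 1 + (v_{k-1} + v_{k+1})/2 for 1 ≤ k ≤ 120. The particular solution to v_k − (v_{k-1} + v_{k+1})/2 = 1 is v_k = −k^2. Adding homogeneous solution A + B k and matching boundaries gives v_k = k (121 − k). Substituting k = 91: v_91 = 91 · 30 = 2730.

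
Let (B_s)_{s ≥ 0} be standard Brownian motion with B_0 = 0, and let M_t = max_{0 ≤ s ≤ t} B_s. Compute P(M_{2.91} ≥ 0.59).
P(M_{2.91} ≥ 0.59) = 2·P(B_{2.91} ≥ 0.59) = 2(1 − Φ(0.59/√2.91)) ≈ 0.7294

By the reflection principle for Brownian motion, P(M_t ≥ a) = 2 · P(B_t ≥ a) for a ≥ 0. Since B_t ~ N(0, t), P(B_t ≥ 0.59) = 1 − Φ(0.59/√t) = 1 − Φ(0.59/√2.91) = 1 − Φ(0.3459). So
  P(M_{2.91} ≥ 0.59) = 2(1 − Φ(0.3459)) ≈ 0.7294.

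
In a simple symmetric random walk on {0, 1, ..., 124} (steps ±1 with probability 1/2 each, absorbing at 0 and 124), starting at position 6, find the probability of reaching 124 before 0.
P(hit 124 before 0) = 6/124 = 3/62

Let u_k = P(hit 124 before 0 | start at k). Then u_0 = 0, u_124 = 1, and u_k = u_{k-1}/2 + u_{k+1}/2 for 1 ≤ k ≤ 123. This harmonic recurrence is solved by u_k = k/124, giving u_6 = 6/124 = 3/62.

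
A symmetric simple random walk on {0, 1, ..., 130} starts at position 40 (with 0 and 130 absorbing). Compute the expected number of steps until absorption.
E[τ | X_0 = 40] = 3600

Let v_k = E[τ | X_0 = k]. Boundary: v_0 = v_130 = 0. Recurrence: v_k = 1 + (v_{k-1} + v_{k+1})/2 for 1 ≤ k ≤ 129. The particular solution to v_k − (v_{k-1} + v_{k+1})/2 = 1 is v_k = −k^2. Adding homogeneous solution A + B k and matching boundaries gives v_k = k (130 − k). Substituting k = 40: v_40 = 40 · 90 = 3600.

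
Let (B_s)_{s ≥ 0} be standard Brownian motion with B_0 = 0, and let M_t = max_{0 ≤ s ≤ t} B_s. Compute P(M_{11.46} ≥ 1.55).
P(M_{11.46} ≥ 1.55) = 2·P(B_{11.46} ≥ 1.55) = 2(1 − Φ(1.55/√11.46)) ≈ 0.6470

By the reflection principle for Brownian motion, P(M_t ≥ a) = 2 · P(B_t ≥ a) for a ≥ 0. Since B_t ~ N(0, t), P(B_t ≥ 1.55) = 1 − Φ(1.55/√t) = 1 − Φ(1.55/√11.46) = 1 − Φ(0.4579). So
  P(M_{11.46} ≥ 1.55) = 2(1 − Φ(0.4579)) ≈ 0.6470.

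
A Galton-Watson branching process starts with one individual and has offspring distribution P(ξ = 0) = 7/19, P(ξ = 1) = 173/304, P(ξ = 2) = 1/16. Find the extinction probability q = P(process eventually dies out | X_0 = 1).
q = 1

Mean offspring μ = 0·7/19 + 1·173/304 + 2·1/16 = 211/304 ≤ 1. For μ ≤ 1 with offspring not concentrated at 1, the Galton-Watson process goes extinct almost surely, so q = 1.
(Algebraic check: The pgf is f(s) = 7/19 + 173/304·s + 1/16·s². The extinction probability q is the smallest fixed point of f in [0, 1]. Setting s = f(s):
  1/16·s² + (173/304 − 1)·s + 7/19 = 0
  1/16·s² − (7/19 + 1/16)·s + 7/19 = 0
which factors as (s − 1)·(1/16·s − 7/19) = 0, giving roots s = 1 and s = (7/19)/(1/16) = 112/19. Since 112/19 ≥ 1, the smallest root in [0, 1] is s = 1.)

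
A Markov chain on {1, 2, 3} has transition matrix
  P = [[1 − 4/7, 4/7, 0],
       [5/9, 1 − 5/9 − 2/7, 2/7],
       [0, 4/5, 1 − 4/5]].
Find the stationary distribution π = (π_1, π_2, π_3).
π = (245/587, 252/587, 90/587)

This is a birth-death chain on three states, which satisfies detailed balance: π_1 · P_{12} = π_2 · P_{21} and π_2 · P_{23} = π_3 · P_{32}.
From π_1 · 4/7 = π_2 · 5/9: π_2/π_1 = (4/7)/(5/9) = 36/35.
From π_2 · 2/7 = π_3 · 4/5: π_3/π_2 = (2/7)/(4/5) = 5/14.
Take π_1 proportional to 1; then unnormalized π = (1, 36/35, 18/49). Normalize by dividing by the sum 587/245:
  π = (245/587, 252/587, 90/587).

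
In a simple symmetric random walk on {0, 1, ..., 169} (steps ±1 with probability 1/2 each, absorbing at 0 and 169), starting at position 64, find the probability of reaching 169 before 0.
P(hit 169 before 0) = 64/169

Let u_k = P(hit 169 before 0 | start at k). Then u_0 = 0, u_169 = 1, and u_k = u_{k-1}/2 + u_{k+1}/2 for 1 ≤ k ≤ 168. This harmonic recurrence is solved by u_k = k/169, giving u_64 = 64/169.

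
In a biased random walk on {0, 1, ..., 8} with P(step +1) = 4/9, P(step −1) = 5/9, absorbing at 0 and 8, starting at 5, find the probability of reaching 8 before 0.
P(hit 8 before 0) = (1 − (5/4)^5) / (1 − (5/4)^8) = 134464/325089

Let u_k denote P(reach 8 before 0 | start at k). Boundary: u_0 = 0, u_8 = 1. Recurrence: u_k = 4/9·u_{k+1} + 5/9·u_{k-1} for 1 ≤ k ≤ 7. Try u_k = A + B·r^k with r = q/p = (5/9)/(4/9) = 5/4. Substitution satisfies the recurrence; boundary conditions give:
  u_k = (1 − r^k) / (1 − r^N) = (1 − (5/4)^5) / (1 − (5/4)^8) = 134464/325089.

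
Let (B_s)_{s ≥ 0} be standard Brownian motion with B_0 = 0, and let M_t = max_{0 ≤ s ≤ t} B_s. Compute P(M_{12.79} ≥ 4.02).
P(M_{12.79} ≥ 4.02) = 2·P(B_{12.79} ≥ 4.02) = 2(1 − Φ(4.02/√12.79)) ≈ 0.2610

By the reflection principle for Brownian motion, P(M_t ≥ a) = 2 · P(B_t ≥ a) for a ≥ 0. Since B_t ~ N(0, t), P(B_t ≥ 4.02) = 1 − Φ(4.02/√t) = 1 − Φ(4.02/√12.79) = 1 − Φ(1.1241). So
  P(M_{12.79} ≥ 4.02) = 2(1 − Φ(1.1241)) ≈ 0.2610.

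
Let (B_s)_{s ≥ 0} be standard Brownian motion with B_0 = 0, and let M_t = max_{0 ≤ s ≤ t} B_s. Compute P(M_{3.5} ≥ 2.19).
P(M_{3.5} ≥ 2.19) = 2·P(B_{3.5} ≥ 2.19) = 2(1 − Φ(2.19/√3.5)) ≈ 0.2418

By the reflection principle for Brownian motion, P(M_t ≥ a) = 2 · P(B_t ≥ a) for a ≥ 0. Since B_t ~ N(0, t), P(B_t ≥ 2.19) = 1 − Φ(2.19/√t) = 1 − Φ(2.19/√3.5) = 1 − Φ(1.1706). So
  P(M_{3.5} ≥ 2.19) = 2(1 − Φ(1.1706)) ≈ 0.2418.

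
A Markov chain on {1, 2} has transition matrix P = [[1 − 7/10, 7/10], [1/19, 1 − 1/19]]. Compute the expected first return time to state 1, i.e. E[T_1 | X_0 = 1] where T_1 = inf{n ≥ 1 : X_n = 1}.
E[T_1 | X_0 = 1] = 1/π_1 = 143/10

For an irreducible recurrent Markov chain with stationary distribution π, E[T_i | X_0 = i] = 1/π_i (Kac's formula). Here π_1 = (1/19)/(7/10 + 1/19) = (1/19)/(143/190) = 10/143, so E[T_1 | X_0 = 1] = 1/π_1 = (7/10 + 1/19)/(1/19) = (143/190)/(1/19) = 143/10.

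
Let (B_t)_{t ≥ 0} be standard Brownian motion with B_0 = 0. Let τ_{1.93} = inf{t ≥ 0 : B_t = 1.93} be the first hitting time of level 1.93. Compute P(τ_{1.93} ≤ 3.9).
P(τ_{1.93} ≤ 3.9) = 2(1 − Φ(1.93/√3.9)) = 2(1 − Φ(0.9773)) ≈ 0.3284

By the reflection principle for standard BM, P(τ_b ≤ t) = 2 · P(B_t ≥ b). Since B_t ~ N(0, t), P(B_t ≥ 1.93) = 1 − Φ(1.93/√t) = 1 − Φ(1.93/√3.9) = 1 − Φ(0.9773) ≈ 0.16421. Doubling: P(τ_{1.93} ≤ 3.9) ≈ 2 · 0.16421 = 0.32842 ≈ 0.3284.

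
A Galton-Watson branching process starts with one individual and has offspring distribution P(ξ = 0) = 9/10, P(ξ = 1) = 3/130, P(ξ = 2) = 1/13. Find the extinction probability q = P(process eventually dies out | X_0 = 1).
q = 1

Mean offspring μ = 0·9/10 + 1·3/130 + 2·1/13 = 23/130 ≤ 1. For μ ≤ 1 with offspring not concentrated at 1, the Galton-Watson process goes extinct almost surely, so q = 1.
(Algebraic check: The pgf is f(s) = 9/10 + 3/130·s + 1/13·s². The extinction probability q is the smallest fixed point of f in [0, 1]. Setting s = f(s):
  1/13·s² + (3/130 − 1)·s + 9/10 = 0
  1/13·s² − (9/10 + 1/13)·s + 9/10 = 0
which factors as (s − 1)·(1/13·s − 9/10) = 0, giving roots s = 1 and s = (9/10)/(1/13) = 117/10. Since 117/10 ≥ 1, the smallest root in [0, 1] is s = 1.)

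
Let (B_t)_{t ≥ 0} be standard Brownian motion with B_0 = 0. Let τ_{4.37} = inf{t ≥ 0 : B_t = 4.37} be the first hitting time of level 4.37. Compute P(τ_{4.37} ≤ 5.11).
P(τ_{4.37} ≤ 5.11) = 2(1 − Φ(4.37/√5.11)) = 2(1 − Φ(1.9332)) ≈ 0.0532

By the reflection principle for standard BM, P(τ_b ≤ t) = 2 · P(B_t ≥ b). Since B_t ~ N(0, t), P(B_t ≥ 4.37) = 1 − Φ(4.37/√t) = 1 − Φ(4.37/√5.11) = 1 − Φ(1.9332) ≈ 0.02661. Doubling: P(τ_{4.37} ≤ 5.11) ≈ 2 · 0.02661 = 0.05322 ≈ 0.0532.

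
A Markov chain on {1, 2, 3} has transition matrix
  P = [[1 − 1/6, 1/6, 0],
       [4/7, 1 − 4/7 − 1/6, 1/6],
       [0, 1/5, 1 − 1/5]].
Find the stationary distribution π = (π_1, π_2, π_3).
π = (144/221, 42/221, 35/221)

This is a birth-death chain on three states, which satisfies detailed balance: π_1 · P_{12} = π_2 · P_{21} and π_2 · P_{23} = π_3 · P_{32}.
From π_1 · 1/6 = π_2 · 4/7: π_2/π_1 = (1/6)/(4/7) = 7/24.
From π_2 · 1/6 = π_3 · 1/5: π_3/π_2 = (1/6)/(1/5) = 5/6.
Take π_1 proportional to 1; then unnormalized π = (1, 7/24, 35/144). Normalize by dividing by the sum 221/144:
  π = (144/221, 42/221, 35/221).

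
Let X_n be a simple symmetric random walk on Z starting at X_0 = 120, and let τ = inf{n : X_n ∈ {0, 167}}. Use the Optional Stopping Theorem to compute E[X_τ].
E[X_τ] = 120

X_n is a martingale and τ is a bounded-mean stopping time (indeed τ is finite a.s. with bounded expectation since the walk is in a bounded region). By the OST, E[X_τ] = E[X_0] = 120. Equivalently: E[X_τ] = 167 · P(hit 167 first) + 0 · P(hit 0 first) = 167 · (120/167) = 120.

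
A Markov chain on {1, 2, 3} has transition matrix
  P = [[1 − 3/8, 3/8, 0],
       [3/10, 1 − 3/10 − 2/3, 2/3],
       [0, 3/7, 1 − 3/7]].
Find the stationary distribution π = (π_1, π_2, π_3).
π = (36/151, 45/151, 70/151)

This is a birth-death chain on three states, which satisfies detailed balance: π_1 · P_{12} = π_2 · P_{21} and π_2 · P_{23} = π_3 · P_{32}.
From π_1 · 3/8 = π_2 · 3/10: π_2/π_1 = (3/8)/(3/10) = 5/4.
From π_2 · 2/3 = π_3 · 3/7: π_3/π_2 = (2/3)/(3/7) = 14/9.
Take π_1 proportional to 1; then unnormalized π = (1, 5/4, 35/18). Normalize by dividing by the sum 151/36:
  π = (36/151, 45/151, 70/151).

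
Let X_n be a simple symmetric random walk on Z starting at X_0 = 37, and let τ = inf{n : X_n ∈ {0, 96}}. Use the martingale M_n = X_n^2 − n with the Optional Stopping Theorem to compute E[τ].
E[τ] = 2183

M_n = X_n^2 − n is a martingale (since E[X_{n+1}^2 | F_n] = X_n^2 + 1). By OST (τ has finite mean in a bounded region), E[M_τ] = E[M_0] = X_0^2 − 0 = 37^2 = 1369. Also E[M_τ] = E[X_τ^2] − E[τ]. The walk exits at 0 or 96, with P(hit 96 first) = 37/96, so E[X_τ^2] = 96^2 · 37/96 + 0 = 3552. Thus E[τ] = E[X_τ^2] − E[M_τ] = 3552 − 1369 = 2183 = 37(96 − 37) = 2183.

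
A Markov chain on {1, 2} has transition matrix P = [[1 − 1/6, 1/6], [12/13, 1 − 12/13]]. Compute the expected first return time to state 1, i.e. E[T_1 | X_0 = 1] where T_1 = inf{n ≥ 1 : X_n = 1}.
E[T_1 | X_0 = 1] = 1/π_1 = 85/72

For an irreducible recurrent Markov chain with stationary distribution π, E[T_i | X_0 = i] = 1/π_i (Kac's formula). Here π_1 = (12/13)/(1/6 + 12/13) = (12/13)/(85/78) = 72/85, so E[T_1 | X_0 = 1] = 1/π_1 = (1/6 + 12/13)/(12/13) = (85/78)/(12/13) = 85/72.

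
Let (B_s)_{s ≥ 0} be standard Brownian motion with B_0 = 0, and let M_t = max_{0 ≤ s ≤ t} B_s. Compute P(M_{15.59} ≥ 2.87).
P(M_{15.59} ≥ 2.87) = 2·P(B_{15.59} ≥ 2.87) = 2(1 − Φ(2.87/√15.59)) ≈ 0.4673

By the reflection principle for Brownian motion, P(M_t ≥ a) = 2 · P(B_t ≥ a) for a ≥ 0. Since B_t ~ N(0, t), P(B_t ≥ 2.87) = 1 − Φ(2.87/√t) = 1 − Φ(2.87/√15.59) = 1 − Φ(0.7269). So
  P(M_{15.59} ≥ 2.87) = 2(1 − Φ(0.7269)) ≈ 0.4673.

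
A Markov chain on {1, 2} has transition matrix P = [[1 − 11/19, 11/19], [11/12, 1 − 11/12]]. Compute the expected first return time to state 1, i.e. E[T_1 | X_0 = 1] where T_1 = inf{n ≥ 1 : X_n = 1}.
E[T_1 | X_0 = 1] = 1/π_1 = 31/19

For an irreducible recurrent Markov chain with stationary distribution π, E[T_i | X_0 = i] = 1/π_i (Kac's formula). Here π_1 = (11/12)/(11/19 + 11/12) = (11/12)/(341/228) = 19/31, so E[T_1 | X_0 = 1] = 1/π_1 = (11/19 + 11/12)/(11/12) = (341/228)/(11/12) = 31/19.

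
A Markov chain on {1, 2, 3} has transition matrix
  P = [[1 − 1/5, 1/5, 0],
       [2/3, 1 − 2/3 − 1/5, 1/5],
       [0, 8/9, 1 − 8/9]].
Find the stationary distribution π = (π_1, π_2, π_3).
π = (400/547, 120/547, 27/547)

This is a birth-death chain on three states, which satisfies detailed balance: π_1 · P_{12} = π_2 · P_{21} and π_2 · P_{23} = π_3 · P_{32}.
From π_1 · 1/5 = π_2 · 2/3: π_2/π_1 = (1/5)/(2/3) = 3/10.
From π_2 · 1/5 = π_3 · 8/9: π_3/π_2 = (1/5)/(8/9) = 9/40.
Take π_1 proportional to 1; then unnormalized π = (1, 3/10, 27/400). Normalize by dividing by the sum 547/400:
  π = (400/547, 120/547, 27/547).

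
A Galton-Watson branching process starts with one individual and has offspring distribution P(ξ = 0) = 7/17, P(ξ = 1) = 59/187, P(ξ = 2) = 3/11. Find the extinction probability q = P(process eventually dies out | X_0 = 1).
q = 1

Mean offspring μ = 0·7/17 + 1·59/187 + 2·3/11 = 161/187 ≤ 1. For μ ≤ 1 with offspring not concentrated at 1, the Galton-Watson process goes extinct almost surely, so q = 1.
(Algebraic check: The pgf is f(s) = 7/17 + 59/187·s + 3/11·s². The extinction probability q is the smallest fixed point of f in [0, 1]. Setting s = f(s):
  3/11·s² + (59/187 − 1)·s + 7/17 = 0
  3/11·s² − (7/17 + 3/11)·s + 7/17 = 0
which factors as (s − 1)·(3/11·s − 7/17) = 0, giving roots s = 1 and s = (7/17)/(3/11) = 77/51. Since 77/51 ≥ 1, the smallest root in [0, 1] is s = 1.)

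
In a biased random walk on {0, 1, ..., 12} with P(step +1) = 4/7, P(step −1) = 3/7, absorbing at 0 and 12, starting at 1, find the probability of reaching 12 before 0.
P(hit 12 before 0) = (1 − (3/4)^1) / (1 − (3/4)^12) = 4194304/16245775

Let u_k denote P(reach 12 before 0 | start at k). Boundary: u_0 = 0, u_12 = 1. Recurrence: u_k = 4/7·u_{k+1} + 3/7·u_{k-1} for 1 ≤ k ≤ 11. Try u_k = A + B·r^k with r = q/p = (3/7)/(4/7) = 3/4. Substitution satisfies the recurrence; boundary conditions give:
  u_k = (1 − r^k) / (1 − r^N) = (1 − (3/4)^1) / (1 − (3/4)^12) = 4194304/16245775.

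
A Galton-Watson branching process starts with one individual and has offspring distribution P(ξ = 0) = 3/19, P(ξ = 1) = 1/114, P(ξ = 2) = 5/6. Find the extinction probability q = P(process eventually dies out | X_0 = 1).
q = 18/95

The pgf is f(s) = 3/19 + 1/114·s + 5/6·s². The extinction probability q is the smallest fixed point of f in [0, 1]. Setting s = f(s):
  5/6·s² + (1/114 − 1)·s + 3/19 = 0
  5/6·s² − (3/19 + 5/6)·s + 3/19 = 0
which factors as (s − 1)·(5/6·s − 3/19) = 0, giving roots s = 1 and s = (3/19)/(5/6) = 18/95.
Mean offspring μ = 1/114 + 2·5/6 = 191/114 > 1 (supercritical), so q < 1. The extinction probability is the smaller root: q = (3/19)/(5/6) = 18/95.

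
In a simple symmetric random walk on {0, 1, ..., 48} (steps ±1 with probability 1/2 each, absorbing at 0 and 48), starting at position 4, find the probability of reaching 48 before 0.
P(hit 48 before 0) = 4/48 = 1/12

Let u_k = P(hit 48 before 0 | start at k). Then u_0 = 0, u_48 = 1, and u_k = u_{k-1}/2 + u_{k+1}/2 for 1 ≤ k ≤ 47. This harmonic recurrence is solved by u_k = k/48, giving u_4 = 4/48 = 1/12.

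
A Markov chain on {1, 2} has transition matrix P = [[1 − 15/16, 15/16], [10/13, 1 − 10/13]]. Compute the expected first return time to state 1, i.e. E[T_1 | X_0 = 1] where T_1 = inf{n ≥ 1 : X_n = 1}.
E[T_1 | X_0 = 1] = 1/π_1 = 71/32

For an irreducible recurrent Markov chain with stationary distribution π, E[T_i | X_0 = i] = 1/π_i (Kac's formula). Here π_1 = (10/13)/(15/16 + 10/13) = (10/13)/(355/208) = 32/71, so E[T_1 | X_0 = 1] = 1/π_1 = (15/16 + 10/13)/(10/13) = (355/208)/(10/13) = 71/32.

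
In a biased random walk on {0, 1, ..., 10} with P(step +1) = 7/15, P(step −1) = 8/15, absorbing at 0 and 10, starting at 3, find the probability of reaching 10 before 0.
P(hit 10 before 0) = (1 − (8/7)^3) / (1 − (8/7)^10) = 139178767/791266575

Let u_k denote P(reach 10 before 0 | start at k). Boundary: u_0 = 0, u_10 = 1. Recurrence: u_k = 7/15·u_{k+1} + 8/15·u_{k-1} for 1 ≤ k ≤ 9. Try u_k = A + B·r^k with r = q/p = (8/15)/(7/15) = 8/7. Substitution satisfies the recurrence; boundary conditions give:
  u_k = (1 − r^k) / (1 − r^N) = (1 − (8/7)^3) / (1 − (8/7)^10) = 139178767/791266575.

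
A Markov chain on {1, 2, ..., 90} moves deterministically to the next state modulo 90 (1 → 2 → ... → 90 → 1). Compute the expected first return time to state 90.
E[T_90 | X_0 = 90] = 90

The chain cycles deterministically, so starting at state 90 it returns in exactly 90 steps. Equivalently, the stationary distribution is uniform π_j = 1/90 for every state j, so by Kac's formula E[T_90] = 1/π_90 = 90.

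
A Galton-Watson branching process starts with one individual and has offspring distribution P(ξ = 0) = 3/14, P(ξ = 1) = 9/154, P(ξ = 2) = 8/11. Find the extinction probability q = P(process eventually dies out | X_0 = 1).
q = 33/112

The pgf is f(s) = 3/14 + 9/154·s + 8/11·s². The extinction probability q is the smallest fixed point of f in [0, 1]. Setting s = f(s):
  8/11·s² + (9/154 − 1)·s + 3/14 = 0
  8/11·s² − (3/14 + 8/11)·s + 3/14 = 0
which factors as (s − 1)·(8/11·s − 3/14) = 0, giving roots s = 1 and s = (3/14)/(8/11) = 33/112.
Mean offspring μ = 9/154 + 2·8/11 = 233/154 > 1 (supercritical), so q < 1. The extinction probability is the smaller root: q = (3/14)/(8/11) = 33/112.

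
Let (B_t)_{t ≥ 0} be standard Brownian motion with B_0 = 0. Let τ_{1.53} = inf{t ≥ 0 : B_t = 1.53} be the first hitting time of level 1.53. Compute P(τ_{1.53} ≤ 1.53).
P(τ_{1.53} ≤ 1.53) = 2(1 − Φ(1.53/√1.53)) = 2(1 − Φ(1.2369)) ≈ 0.2161

By the reflection principle for standard BM, P(τ_b ≤ t) = 2 · P(B_t ≥ b). Since B_t ~ N(0, t), P(B_t ≥ 1.53) = 1 − Φ(1.53/√t) = 1 − Φ(1.53/√1.53) = 1 − Φ(1.2369) ≈ 0.10806. Doubling: P(τ_{1.53} ≤ 1.53) ≈ 2 · 0.10806 = 0.21612 ≈ 0.2161.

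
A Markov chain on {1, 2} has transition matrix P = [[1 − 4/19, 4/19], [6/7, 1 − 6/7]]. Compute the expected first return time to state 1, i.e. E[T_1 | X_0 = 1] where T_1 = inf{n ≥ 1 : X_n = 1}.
E[T_1 | X_0 = 1] = 1/π_1 = 71/57

For an irreducible recurrent Markov chain with stationary distribution π, E[T_i | X_0 = i] = 1/π_i (Kac's formula). Here π_1 = (6/7)/(4/19 + 6/7) = (6/7)/(142/133) = 57/71, so E[T_1 | X_0 = 1] = 1/π_1 = (4/19 + 6/7)/(6/7) = (142/133)/(6/7) = 71/57.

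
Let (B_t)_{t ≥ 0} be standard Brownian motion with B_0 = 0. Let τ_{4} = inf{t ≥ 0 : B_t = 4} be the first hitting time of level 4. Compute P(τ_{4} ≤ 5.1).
P(τ_{4} ≤ 5.1) = 2(1 − Φ(4/√5.1)) = 2(1 − Φ(1.7712)) ≈ 0.0765

By the reflection principle for standard BM, P(τ_b ≤ t) = 2 · P(B_t ≥ b). Since B_t ~ N(0, t), P(B_t ≥ 4) = 1 − Φ(4/√t) = 1 − Φ(4/√5.1) = 1 − Φ(1.7712) ≈ 0.03826. Doubling: P(τ_{4} ≤ 5.1) ≈ 2 · 0.03826 = 0.07652 ≈ 0.0765.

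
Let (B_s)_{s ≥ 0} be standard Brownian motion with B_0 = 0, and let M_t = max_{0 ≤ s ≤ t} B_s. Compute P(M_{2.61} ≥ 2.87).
P(M_{2.61} ≥ 2.87) = 2·P(B_{2.61} ≥ 2.87) = 2(1 − Φ(2.87/√2.61)) ≈ 0.0757

By the reflection principle for Brownian motion, P(M_t ≥ a) = 2 · P(B_t ≥ a) for a ≥ 0. Since B_t ~ N(0, t), P(B_t ≥ 2.87) = 1 − Φ(2.87/√t) = 1 − Φ(2.87/√2.61) = 1 − Φ(1.7765). So
  P(M_{2.61} ≥ 2.87) = 2(1 − Φ(1.7765)) ≈ 0.0757.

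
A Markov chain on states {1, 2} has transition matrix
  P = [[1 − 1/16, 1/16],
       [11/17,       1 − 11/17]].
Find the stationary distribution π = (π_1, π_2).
π_1 = 176/193, π_2 = 17/193

Solve πP = π with π_1 + π_2 = 1. From πP = π: π_1 · (1 − 1/16) + π_2 · 11/17 = π_1 ⇒ π_2 · 11/17 = π_1 · 1/16 ⇒ π_2/π_1 = (1/16)/(11/17) = 17/176. Together with π_1 + π_2 = 1:
  π_1 = (11/17)/(1/16 + 11/17) = (11/17)/(193/272) = 176/193,
  π_2 = (1/16)/(1/16 + 11/17) = (1/16)/(193/272) = 17/193.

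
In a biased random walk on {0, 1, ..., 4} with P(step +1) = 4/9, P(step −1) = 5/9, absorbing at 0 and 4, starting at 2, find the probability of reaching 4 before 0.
P(hit 4 before 0) = (1 − (5/4)^2) / (1 − (5/4)^4) = 16/41

Let u_k denote P(reach 4 before 0 | start at k). Boundary: u_0 = 0, u_4 = 1. Recurrence: u_k = 4/9·u_{k+1} + 5/9·u_{k-1} for 1 ≤ k ≤ 3. Try u_k = A + B·r^k with r = q/p = (5/9)/(4/9) = 5/4. Substitution satisfies the recurrence; boundary conditions give:
  u_k = (1 − r^k) / (1 − r^N) = (1 − (5/4)^2) / (1 − (5/4)^4) = 16/41.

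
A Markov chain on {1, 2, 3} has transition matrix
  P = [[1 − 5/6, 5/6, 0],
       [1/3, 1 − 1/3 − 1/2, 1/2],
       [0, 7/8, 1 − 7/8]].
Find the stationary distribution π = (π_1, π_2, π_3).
π = (14/69, 35/69, 20/69)

This is a birth-death chain on three states, which satisfies detailed balance: π_1 · P_{12} = π_2 · P_{21} and π_2 · P_{23} = π_3 · P_{32}.
From π_1 · 5/6 = π_2 · 1/3: π_2/π_1 = (5/6)/(1/3) = 5/2.
From π_2 · 1/2 = π_3 · 7/8: π_3/π_2 = (1/2)/(7/8) = 4/7.
Take π_1 proportional to 1; then unnormalized π = (1, 5/2, 10/7). Normalize by dividing by the sum 69/14:
  π = (14/69, 35/69, 20/69).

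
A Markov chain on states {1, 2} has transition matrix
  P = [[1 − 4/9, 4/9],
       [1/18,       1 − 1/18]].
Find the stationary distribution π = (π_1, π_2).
π_1 = 1/9, π_2 = 8/9

Solve πP = π with π_1 + π_2 = 1. From πP = π: π_1 · (1 − 4/9) + π_2 · 1/18 = π_1 ⇒ π_2 · 1/18 = π_1 · 4/9 ⇒ π_2/π_1 = (4/9)/(1/18) = 8. Together with π_1 + π_2 = 1:
  π_1 = (1/18)/(4/9 + 1/18) = (1/18)/(1/2) = 1/9,
  π_2 = (4/9)/(4/9 + 1/18) = (4/9)/(1/2) = 8/9.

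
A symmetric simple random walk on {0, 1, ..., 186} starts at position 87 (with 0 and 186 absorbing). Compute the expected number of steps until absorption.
E[τ | X_0 = 87] = 8613

Let v_k = E[τ | X_0 = k]. Boundary: v_0 = v_186 = 0. Recurrence: v_k = 1 + (v_{k-1} + v_{k+1})/2 for 1 ≤ k ≤ 185. The particular solution to v_k − (v_{k-1} + v_{k+1})/2 = 1 is v_k = −k^2. Adding homogeneous solution A + B k and matching boundaries gives v_k = k (186 − k). Substituting k = 87: v_87 = 87 · 99 = 8613.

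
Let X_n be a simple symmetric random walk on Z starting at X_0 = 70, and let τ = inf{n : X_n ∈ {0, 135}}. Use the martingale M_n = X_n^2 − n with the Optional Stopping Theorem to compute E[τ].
E[τ] = 4550

M_n = X_n^2 − n is a martingale (since E[X_{n+1}^2 | F_n] = X_n^2 + 1). By OST (τ has finite mean in a bounded region), E[M_τ] = E[M_0] = X_0^2 − 0 = 70^2 = 4900. Also E[M_τ] = E[X_τ^2] − E[τ]. The walk exits at 0 or 135, with P(hit 135 first) = 70/135, so E[X_τ^2] = 135^2 · 70/135 + 0 = 9450. Thus E[τ] = E[X_τ^2] − E[M_τ] = 9450 − 4900 = 4550 = 70(135 − 70) = 4550.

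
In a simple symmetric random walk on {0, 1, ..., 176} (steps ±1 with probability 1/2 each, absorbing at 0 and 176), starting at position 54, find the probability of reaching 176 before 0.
P(hit 176 before 0) = 54/176 = 27/88

Let u_k = P(hit 176 before 0 | start at k). Then u_0 = 0, u_176 = 1, and u_k = u_{k-1}/2 + u_{k+1}/2 for 1 ≤ k ≤ 175. This harmonic recurrence is solved by u_k = k/176, giving u_54 = 54/176 = 27/88.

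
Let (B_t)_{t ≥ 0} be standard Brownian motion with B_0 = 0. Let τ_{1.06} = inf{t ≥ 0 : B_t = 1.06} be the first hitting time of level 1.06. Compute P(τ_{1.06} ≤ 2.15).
P(τ_{1.06} ≤ 2.15) = 2(1 − Φ(1.06/√2.15)) = 2(1 − Φ(0.7229)) ≈ 0.4697

By the reflection principle for standard BM, P(τ_b ≤ t) = 2 · P(B_t ≥ b). Since B_t ~ N(0, t), P(B_t ≥ 1.06) = 1 − Φ(1.06/√t) = 1 − Φ(1.06/√2.15) = 1 − Φ(0.7229) ≈ 0.23487. Doubling: P(τ_{1.06} ≤ 2.15) ≈ 2 · 0.23487 = 0.46974 ≈ 0.4697.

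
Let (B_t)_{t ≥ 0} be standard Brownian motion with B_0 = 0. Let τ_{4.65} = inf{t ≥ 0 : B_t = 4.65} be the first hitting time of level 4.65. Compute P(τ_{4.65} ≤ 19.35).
P(τ_{4.65} ≤ 19.35) = 2(1 − Φ(4.65/√19.35)) = 2(1 − Φ(1.0571)) ≈ 0.2905

By the reflection principle for standard BM, P(τ_b ≤ t) = 2 · P(B_t ≥ b). Since B_t ~ N(0, t), P(B_t ≥ 4.65) = 1 − Φ(4.65/√t) = 1 − Φ(4.65/√19.35) = 1 − Φ(1.0571) ≈ 0.14523. Doubling: P(τ_{4.65} ≤ 19.35) ≈ 2 · 0.14523 = 0.29046 ≈ 0.2905.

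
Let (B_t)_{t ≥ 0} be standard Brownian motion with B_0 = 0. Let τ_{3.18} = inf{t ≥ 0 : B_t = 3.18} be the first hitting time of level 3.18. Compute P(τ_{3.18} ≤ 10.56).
P(τ_{3.18} ≤ 10.56) = 2(1 − Φ(3.18/√10.56)) = 2(1 − Φ(0.9786)) ≈ 0.3278

By the reflection principle for standard BM, P(τ_b ≤ t) = 2 · P(B_t ≥ b). Since B_t ~ N(0, t), P(B_t ≥ 3.18) = 1 − Φ(3.18/√t) = 1 − Φ(3.18/√10.56) = 1 − Φ(0.9786) ≈ 0.16389. Doubling: P(τ_{3.18} ≤ 10.56) ≈ 2 · 0.16389 = 0.32778 ≈ 0.3278.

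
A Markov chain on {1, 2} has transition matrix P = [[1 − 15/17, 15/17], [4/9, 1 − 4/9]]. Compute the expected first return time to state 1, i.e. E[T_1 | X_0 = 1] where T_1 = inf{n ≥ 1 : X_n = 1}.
E[T_1 | X_0 = 1] = 1/π_1 = 203/68

For an irreducible recurrent Markov chain with stationary distribution π, E[T_i | X_0 = i] = 1/π_i (Kac's formula). Here π_1 = (4/9)/(15/17 + 4/9) = (4/9)/(203/153) = 68/203, so E[T_1 | X_0 = 1] = 1/π_1 = (15/17 + 4/9)/(4/9) = (203/153)/(4/9) = 203/68.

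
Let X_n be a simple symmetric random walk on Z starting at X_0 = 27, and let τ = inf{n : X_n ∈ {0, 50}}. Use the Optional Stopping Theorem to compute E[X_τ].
E[X_τ] = 27

X_n is a martingale and τ is a bounded-mean stopping time (indeed τ is finite a.s. with bounded expectation since the walk is in a bounded region). By the OST, E[X_τ] = E[X_0] = 27. Equivalently: E[X_τ] = 50 · P(hit 50 first) + 0 · P(hit 0 first) = 50 · (27/50) = 27.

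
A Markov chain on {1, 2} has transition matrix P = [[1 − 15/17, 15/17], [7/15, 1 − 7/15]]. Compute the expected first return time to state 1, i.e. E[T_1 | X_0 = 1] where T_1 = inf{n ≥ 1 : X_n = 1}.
E[T_1 | X_0 = 1] = 1/π_1 = 344/119

For an irreducible recurrent Markov chain with stationary distribution π, E[T_i | X_0 = i] = 1/π_i (Kac's formula). Here π_1 = (7/15)/(15/17 + 7/15) = (7/15)/(344/255) = 119/344, so E[T_1 | X_0 = 1] = 1/π_1 = (15/17 + 7/15)/(7/15) = (344/255)/(7/15) = 344/119.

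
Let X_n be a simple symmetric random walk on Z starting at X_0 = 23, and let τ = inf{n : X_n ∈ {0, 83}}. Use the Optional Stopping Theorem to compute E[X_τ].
E[X_τ] = 23

X_n is a martingale and τ is a bounded-mean stopping time (indeed τ is finite a.s. with bounded expectation since the walk is in a bounded region). By the OST, E[X_τ] = E[X_0] = 23. Equivalently: E[X_τ] = 83 · P(hit 83 first) + 0 · P(hit 0 first) = 83 · (23/83) = 23.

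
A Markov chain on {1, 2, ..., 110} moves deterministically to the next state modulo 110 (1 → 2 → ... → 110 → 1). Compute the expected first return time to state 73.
E[T_73 | X_0 = 73] = 110

The chain cycles deterministically, so starting at state 73 it returns in exactly 110 steps. Equivalently, the stationary distribution is uniform π_j = 1/110 for every state j, so by Kac's formula E[T_73] = 1/π_73 = 110.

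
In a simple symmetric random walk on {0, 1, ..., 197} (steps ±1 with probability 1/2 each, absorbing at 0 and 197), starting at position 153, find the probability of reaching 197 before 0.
P(hit 197 before 0) = 153/197

Let u_k = P(hit 197 before 0 | start at k). Then u_0 = 0, u_197 = 1, and u_k = u_{k-1}/2 + u_{k+1}/2 for 1 ≤ k ≤ 196. This harmonic recurrence is solved by u_k = k/197, giving u_153 = 153/197.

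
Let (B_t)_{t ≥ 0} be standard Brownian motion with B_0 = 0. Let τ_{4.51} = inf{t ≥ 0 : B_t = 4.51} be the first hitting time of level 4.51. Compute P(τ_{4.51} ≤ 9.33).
P(τ_{4.51} ≤ 9.33) = 2(1 − Φ(4.51/√9.33)) = 2(1 − Φ(1.4765)) ≈ 0.1398

By the reflection principle for standard BM, P(τ_b ≤ t) = 2 · P(B_t ≥ b). Since B_t ~ N(0, t), P(B_t ≥ 4.51) = 1 − Φ(4.51/√t) = 1 − Φ(4.51/√9.33) = 1 − Φ(1.4765) ≈ 0.06990. Doubling: P(τ_{4.51} ≤ 9.33) ≈ 2 · 0.06990 = 0.13980 ≈ 0.1398.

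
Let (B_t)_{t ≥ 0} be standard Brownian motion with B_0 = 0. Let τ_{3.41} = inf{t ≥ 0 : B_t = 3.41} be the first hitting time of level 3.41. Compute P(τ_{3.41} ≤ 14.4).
P(τ_{3.41} ≤ 14.4) = 2(1 − Φ(3.41/√14.4)) = 2(1 − Φ(0.8986)) ≈ 0.3689

By the reflection principle for standard BM, P(τ_b ≤ t) = 2 · P(B_t ≥ b). Since B_t ~ N(0, t), P(B_t ≥ 3.41) = 1 − Φ(3.41/√t) = 1 − Φ(3.41/√14.4) = 1 − Φ(0.8986) ≈ 0.18443. Doubling: P(τ_{3.41} ≤ 14.4) ≈ 2 · 0.18443 = 0.36886 ≈ 0.3689.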